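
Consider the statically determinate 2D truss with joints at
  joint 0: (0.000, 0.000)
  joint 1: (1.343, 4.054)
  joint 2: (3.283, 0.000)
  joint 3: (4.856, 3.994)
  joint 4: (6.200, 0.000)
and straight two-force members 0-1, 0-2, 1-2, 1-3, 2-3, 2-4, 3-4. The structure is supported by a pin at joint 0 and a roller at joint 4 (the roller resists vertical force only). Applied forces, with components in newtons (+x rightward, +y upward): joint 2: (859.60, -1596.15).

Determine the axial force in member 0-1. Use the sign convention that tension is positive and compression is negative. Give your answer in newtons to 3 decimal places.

-791.098

N=5 nodes, M=7 members, R=3 reactions → 2N=10, M+R=10
member 0 (0-1): L=4.2707, (cx,cy)=(0.3145,0.9493)
member 1 (0-2): L=3.2830, (cx,cy)=(1.0000,0.0000)
member 2 (1-2): L=4.4943, (cx,cy)=(0.4317,-0.9020)
member 3 (1-3): L=3.5135, (cx,cy)=(0.9999,-0.0171)
member 4 (2-3): L=4.2926, (cx,cy)=(0.3664,0.9304)
member 5 (2-4): L=2.9170, (cx,cy)=(1.0000,0.0000)
member 6 (3-4): L=4.2141, (cx,cy)=(0.3189,-0.9478)
solve A·x = −loads:
  F[0-1] = -791.0975 N (compression)
  F[0-2] = +1108.3773 N (tension)
  F[1-2] = +844.1292 N (tension)
  F[1-3] = -613.2437 N (compression)
  F[2-3] = +897.1187 N (tension)
  F[2-4] = +284.4095 N (tension)
  F[3-4] = -891.7568 N (compression)
  Rx@0 = -859.6000 N
  Ry@0 = +750.9628 N
  Ry@4 = +845.1872 N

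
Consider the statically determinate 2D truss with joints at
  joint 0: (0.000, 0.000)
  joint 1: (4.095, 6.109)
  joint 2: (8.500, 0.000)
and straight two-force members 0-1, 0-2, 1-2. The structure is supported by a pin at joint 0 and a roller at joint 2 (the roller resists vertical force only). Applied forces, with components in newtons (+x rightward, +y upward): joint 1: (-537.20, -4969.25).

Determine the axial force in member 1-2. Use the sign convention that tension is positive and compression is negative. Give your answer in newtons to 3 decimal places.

N=3 nodes, M=3 members, R=3 reactions → 2N=6, M+R=6
member 0 (0-1): L=7.3545, (cx,cy)=(0.5568,0.8306)
member 1 (0-2): L=8.5000, (cx,cy)=(1.0000,0.0000)
member 2 (1-2): L=7.5315, (cx,cy)=(0.5849,-0.8111)
solve A·x = −loads:
  F[0-1] = -3565.0918 N (compression)
  F[0-2] = +1447.8457 N (tension)
  F[1-2] = -2475.4801 N (compression)
  Rx@0 = +537.2000 N
  Ry@0 = +2961.3295 N
  Ry@2 = +2007.9205 N

-2475.480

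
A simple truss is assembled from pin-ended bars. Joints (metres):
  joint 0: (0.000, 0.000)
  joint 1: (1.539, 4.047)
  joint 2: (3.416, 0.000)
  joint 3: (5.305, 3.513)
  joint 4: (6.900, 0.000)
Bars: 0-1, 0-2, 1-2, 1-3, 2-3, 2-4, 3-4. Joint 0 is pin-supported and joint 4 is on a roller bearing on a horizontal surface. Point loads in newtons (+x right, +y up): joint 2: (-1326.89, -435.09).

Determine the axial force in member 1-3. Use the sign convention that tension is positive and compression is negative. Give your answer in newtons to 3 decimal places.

-200.474

N=5 nodes, M=7 members, R=3 reactions → 2N=10, M+R=10
member 0 (0-1): L=4.3297, (cx,cy)=(0.3554,0.9347)
member 1 (0-2): L=3.4160, (cx,cy)=(1.0000,0.0000)
member 2 (1-2): L=4.4611, (cx,cy)=(0.4207,-0.9072)
member 3 (1-3): L=3.8037, (cx,cy)=(0.9901,-0.1404)
member 4 (2-3): L=3.9887, (cx,cy)=(0.4736,0.8807)
member 5 (2-4): L=3.4840, (cx,cy)=(1.0000,0.0000)
member 6 (3-4): L=3.8581, (cx,cy)=(0.4134,-0.9105)
solve A·x = −loads:
  F[0-1] = -235.0378 N (compression)
  F[0-2] = -1243.3463 N (compression)
  F[1-2] = +273.1922 N (tension)
  F[1-3] = -200.4745 N (compression)
  F[2-3] = +212.6114 N (tension)
  F[2-4] = +97.7981 N (tension)
  F[3-4] = -236.5631 N (compression)
  Rx@0 = +1326.8900 N
  Ry@0 = +219.6889 N
  Ry@4 = +215.4011 N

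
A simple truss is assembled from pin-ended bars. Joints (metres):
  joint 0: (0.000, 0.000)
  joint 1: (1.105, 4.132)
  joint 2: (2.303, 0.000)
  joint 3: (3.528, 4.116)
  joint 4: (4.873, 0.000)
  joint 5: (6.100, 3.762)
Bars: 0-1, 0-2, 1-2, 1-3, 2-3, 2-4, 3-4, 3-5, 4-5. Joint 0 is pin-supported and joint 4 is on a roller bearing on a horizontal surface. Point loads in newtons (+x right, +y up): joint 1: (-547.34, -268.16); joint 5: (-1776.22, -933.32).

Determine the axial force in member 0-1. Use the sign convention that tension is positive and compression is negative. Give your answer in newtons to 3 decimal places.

-1871.239

N=6 nodes, M=9 members, R=3 reactions → 2N=12, M+R=12
member 0 (0-1): L=4.2772, (cx,cy)=(0.2583,0.9661)
member 1 (0-2): L=2.3030, (cx,cy)=(1.0000,0.0000)
member 2 (1-2): L=4.3022, (cx,cy)=(0.2785,-0.9604)
member 3 (1-3): L=2.4231, (cx,cy)=(1.0000,-0.0066)
member 4 (2-3): L=4.2944, (cx,cy)=(0.2853,0.9585)
member 5 (2-4): L=2.5700, (cx,cy)=(1.0000,0.0000)
member 6 (3-4): L=4.3302, (cx,cy)=(0.3106,-0.9505)
member 7 (3-5): L=2.5962, (cx,cy)=(0.9907,-0.1364)
member 8 (4-5): L=3.9570, (cx,cy)=(0.3101,0.9507)
solve A·x = −loads:
  F[0-1] = -1871.2385 N (compression)
  F[0-2] = -1840.1320 N (compression)
  F[1-2] = +1605.5913 N (tension)
  F[1-3] = -383.1964 N (compression)
  F[2-3] = -1608.9324 N (compression)
  F[2-4] = -934.0782 N (compression)
  F[3-4] = +1823.6272 N (tension)
  F[3-5] = -1421.8587 N (compression)
  F[4-5] = -1185.6306 N (compression)
  Rx@0 = +2323.5600 N
  Ry@0 = +1807.7143 N
  Ry@4 = -606.2343 N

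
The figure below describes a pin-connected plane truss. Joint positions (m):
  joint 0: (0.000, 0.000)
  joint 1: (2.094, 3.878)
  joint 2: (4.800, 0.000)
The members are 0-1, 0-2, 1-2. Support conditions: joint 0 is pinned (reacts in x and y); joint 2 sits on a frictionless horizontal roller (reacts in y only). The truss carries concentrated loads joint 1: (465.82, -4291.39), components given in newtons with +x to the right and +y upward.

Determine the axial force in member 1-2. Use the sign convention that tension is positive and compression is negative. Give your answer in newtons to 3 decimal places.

-2741.742

N=3 nodes, M=3 members, R=3 reactions → 2N=6, M+R=6
member 0 (0-1): L=4.4072, (cx,cy)=(0.4751,0.8799)
member 1 (0-2): L=4.8000, (cx,cy)=(1.0000,0.0000)
member 2 (1-2): L=4.7288, (cx,cy)=(0.5722,-0.8201)
solve A·x = −loads:
  F[0-1] = -2321.7279 N (compression)
  F[0-2] = +1568.9376 N (tension)
  F[1-2] = -2741.7420 N (compression)
  Rx@0 = -465.8200 N
  Ry@0 = +2042.9274 N
  Ry@2 = +2248.4626 N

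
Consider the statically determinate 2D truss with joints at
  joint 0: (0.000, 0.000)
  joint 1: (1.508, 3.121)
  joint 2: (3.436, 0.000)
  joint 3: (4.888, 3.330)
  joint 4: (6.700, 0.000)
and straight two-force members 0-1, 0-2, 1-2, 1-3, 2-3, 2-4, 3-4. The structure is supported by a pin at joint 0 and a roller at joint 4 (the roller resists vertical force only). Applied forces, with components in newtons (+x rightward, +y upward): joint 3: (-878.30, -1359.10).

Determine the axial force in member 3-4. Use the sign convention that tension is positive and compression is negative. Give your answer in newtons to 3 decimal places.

-631.853

N=5 nodes, M=7 members, R=3 reactions → 2N=10, M+R=10
member 0 (0-1): L=3.4662, (cx,cy)=(0.4351,0.9004)
member 1 (0-2): L=3.4360, (cx,cy)=(1.0000,0.0000)
member 2 (1-2): L=3.6685, (cx,cy)=(0.5256,-0.8508)
member 3 (1-3): L=3.3865, (cx,cy)=(0.9981,0.0617)
member 4 (2-3): L=3.6328, (cx,cy)=(0.3997,0.9166)
member 5 (2-4): L=3.2640, (cx,cy)=(1.0000,0.0000)
member 6 (3-4): L=3.7911, (cx,cy)=(0.4780,-0.8784)
solve A·x = −loads:
  F[0-1] = -893.0371 N (compression)
  F[0-2] = -489.7792 N (compression)
  F[1-2] = +883.1752 N (tension)
  F[1-3] = -854.3080 N (compression)
  F[2-3] = -819.6906 N (compression)
  F[2-4] = +302.0034 N (tension)
  F[3-4] = -631.8528 N (compression)
  Rx@0 = +878.3000 N
  Ry@0 = +804.0938 N
  Ry@4 = +555.0062 N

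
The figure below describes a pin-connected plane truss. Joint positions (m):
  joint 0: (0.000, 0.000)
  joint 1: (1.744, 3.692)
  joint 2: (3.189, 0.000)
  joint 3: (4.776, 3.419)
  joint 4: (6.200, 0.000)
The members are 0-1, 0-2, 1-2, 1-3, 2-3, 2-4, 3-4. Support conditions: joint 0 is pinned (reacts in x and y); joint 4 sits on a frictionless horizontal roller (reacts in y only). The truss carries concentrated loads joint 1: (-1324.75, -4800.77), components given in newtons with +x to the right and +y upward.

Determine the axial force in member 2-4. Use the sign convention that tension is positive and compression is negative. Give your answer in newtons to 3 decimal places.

N=5 nodes, M=7 members, R=3 reactions → 2N=10, M+R=10
member 0 (0-1): L=4.0832, (cx,cy)=(0.4271,0.9042)
member 1 (0-2): L=3.1890, (cx,cy)=(1.0000,0.0000)
member 2 (1-2): L=3.9647, (cx,cy)=(0.3645,-0.9312)
member 3 (1-3): L=3.0443, (cx,cy)=(0.9960,-0.0897)
member 4 (2-3): L=3.7694, (cx,cy)=(0.4210,0.9070)
member 5 (2-4): L=3.0110, (cx,cy)=(1.0000,0.0000)
member 6 (3-4): L=3.7037, (cx,cy)=(0.3845,-0.9231)
solve A·x = −loads:
  F[0-1] = -4688.3935 N (compression)
  F[0-2] = +677.7451 N (tension)
  F[1-2] = -557.1224 N (compression)
  F[1-3] = -476.6133 N (compression)
  F[2-3] = +571.9667 N (tension)
  F[2-4] = +233.8804 N (tension)
  F[3-4] = -608.3013 N (compression)
  Rx@0 = +1324.7500 N
  Ry@0 = +4239.2271 N
  Ry@4 = +561.5429 N

233.880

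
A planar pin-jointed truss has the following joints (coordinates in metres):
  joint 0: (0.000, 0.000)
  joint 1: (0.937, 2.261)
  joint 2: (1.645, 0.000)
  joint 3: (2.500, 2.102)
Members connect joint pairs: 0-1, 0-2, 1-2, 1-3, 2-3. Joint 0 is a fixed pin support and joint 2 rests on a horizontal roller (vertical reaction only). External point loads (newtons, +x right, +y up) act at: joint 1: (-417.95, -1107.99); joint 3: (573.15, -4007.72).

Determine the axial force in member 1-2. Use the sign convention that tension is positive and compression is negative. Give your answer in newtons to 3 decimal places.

N=4 nodes, M=5 members, R=3 reactions → 2N=8, M+R=8
member 0 (0-1): L=2.4475, (cx,cy)=(0.3828,0.9238)
member 1 (0-2): L=1.6450, (cx,cy)=(1.0000,0.0000)
member 2 (1-2): L=2.3693, (cx,cy)=(0.2988,-0.9543)
member 3 (1-3): L=1.5711, (cx,cy)=(0.9949,-0.1012)
member 4 (2-3): L=2.2692, (cx,cy)=(0.3768,0.9263)
solve A·x = −loads:
  F[0-1] = +1909.5703 N (tension)
  F[0-2] = -575.8693 N (compression)
  F[1-2] = -3235.1290 N (compression)
  F[1-3] = +2126.6848 N (tension)
  F[2-3] = -4094.2194 N (compression)
  Rx@0 = -155.2000 N
  Ry@0 = -1764.0851 N
  Ry@2 = +6879.7951 N

-3235.129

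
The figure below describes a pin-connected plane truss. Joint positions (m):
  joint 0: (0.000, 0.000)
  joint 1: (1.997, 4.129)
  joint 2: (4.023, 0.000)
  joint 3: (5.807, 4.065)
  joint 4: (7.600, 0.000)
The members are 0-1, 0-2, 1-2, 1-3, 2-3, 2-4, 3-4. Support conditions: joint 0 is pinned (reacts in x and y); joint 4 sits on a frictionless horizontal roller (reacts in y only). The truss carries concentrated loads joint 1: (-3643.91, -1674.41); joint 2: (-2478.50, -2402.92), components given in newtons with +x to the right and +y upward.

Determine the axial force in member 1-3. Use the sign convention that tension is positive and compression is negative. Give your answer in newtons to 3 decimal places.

233.923

N=5 nodes, M=7 members, R=3 reactions → 2N=10, M+R=10
member 0 (0-1): L=4.5866, (cx,cy)=(0.4354,0.9002)
member 1 (0-2): L=4.0230, (cx,cy)=(1.0000,0.0000)
member 2 (1-2): L=4.5993, (cx,cy)=(0.4405,-0.8978)
member 3 (1-3): L=3.8105, (cx,cy)=(0.9999,-0.0168)
member 4 (2-3): L=4.4392, (cx,cy)=(0.4019,0.9157)
member 5 (2-4): L=3.5770, (cx,cy)=(1.0000,0.0000)
member 6 (3-4): L=4.4429, (cx,cy)=(0.4036,-0.9149)
solve A·x = −loads:
  F[0-1] = -4826.6075 N (compression)
  F[0-2] = -4020.8986 N (compression)
  F[1-2] = +2970.4792 N (tension)
  F[1-3] = +233.9226 N (tension)
  F[2-3] = -288.1185 N (compression)
  F[2-4] = -118.1033 N (compression)
  F[3-4] = +292.6478 N (tension)
  Rx@0 = +6122.4100 N
  Ry@0 = +4345.0880 N
  Ry@4 = -267.7580 N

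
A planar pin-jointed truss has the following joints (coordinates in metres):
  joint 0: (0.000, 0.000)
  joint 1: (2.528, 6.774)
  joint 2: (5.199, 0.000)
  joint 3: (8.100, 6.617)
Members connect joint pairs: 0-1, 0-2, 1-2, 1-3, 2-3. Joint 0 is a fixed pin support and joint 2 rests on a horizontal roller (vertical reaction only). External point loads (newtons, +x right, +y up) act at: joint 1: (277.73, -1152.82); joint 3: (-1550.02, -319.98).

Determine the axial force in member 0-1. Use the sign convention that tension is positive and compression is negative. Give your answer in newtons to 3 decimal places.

N=4 nodes, M=5 members, R=3 reactions → 2N=8, M+R=8
member 0 (0-1): L=7.2303, (cx,cy)=(0.3496,0.9369)
member 1 (0-2): L=5.1990, (cx,cy)=(1.0000,0.0000)
member 2 (1-2): L=7.2816, (cx,cy)=(0.3668,-0.9303)
member 3 (1-3): L=5.5742, (cx,cy)=(0.9996,-0.0282)
member 4 (2-3): L=7.2250, (cx,cy)=(0.4015,0.9158)
solve A·x = −loads:
  F[0-1] = -2161.0246 N (compression)
  F[0-2] = -516.7145 N (compression)
  F[1-2] = +979.3130 N (tension)
  F[1-3] = -1393.0862 N (compression)
  F[2-3] = -392.2228 N (compression)
  Rx@0 = +1272.2900 N
  Ry@0 = +2024.6316 N
  Ry@2 = -551.8316 N

-2161.025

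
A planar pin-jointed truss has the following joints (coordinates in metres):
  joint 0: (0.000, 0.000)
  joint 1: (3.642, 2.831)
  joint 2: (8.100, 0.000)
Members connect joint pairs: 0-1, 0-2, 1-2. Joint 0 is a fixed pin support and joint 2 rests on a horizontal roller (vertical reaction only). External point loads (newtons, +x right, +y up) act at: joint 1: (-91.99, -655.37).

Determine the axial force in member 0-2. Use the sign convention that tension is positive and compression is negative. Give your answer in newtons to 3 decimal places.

413.397

N=3 nodes, M=3 members, R=3 reactions → 2N=6, M+R=6
member 0 (0-1): L=4.6129, (cx,cy)=(0.7895,0.6137)
member 1 (0-2): L=8.1000, (cx,cy)=(1.0000,0.0000)
member 2 (1-2): L=5.2809, (cx,cy)=(0.8442,-0.5361)
solve A·x = −loads:
  F[0-1] = -640.1131 N (compression)
  F[0-2] = +413.3967 N (tension)
  F[1-2] = -489.7091 N (compression)
  Rx@0 = +91.9900 N
  Ry@0 = +392.8473 N
  Ry@2 = +262.5227 N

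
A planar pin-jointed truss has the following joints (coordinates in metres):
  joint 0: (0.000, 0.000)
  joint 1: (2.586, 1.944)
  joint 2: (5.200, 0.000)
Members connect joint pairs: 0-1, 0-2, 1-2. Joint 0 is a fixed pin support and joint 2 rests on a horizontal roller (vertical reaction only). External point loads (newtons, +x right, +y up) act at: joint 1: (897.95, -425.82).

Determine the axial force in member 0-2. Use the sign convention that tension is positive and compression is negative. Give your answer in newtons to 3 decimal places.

N=3 nodes, M=3 members, R=3 reactions → 2N=6, M+R=6
member 0 (0-1): L=3.2352, (cx,cy)=(0.7993,0.6009)
member 1 (0-2): L=5.2000, (cx,cy)=(1.0000,0.0000)
member 2 (1-2): L=3.2576, (cx,cy)=(0.8024,-0.5968)
solve A·x = −loads:
  F[0-1] = +202.4310 N (tension)
  F[0-2] = +736.1405 N (tension)
  F[1-2] = -917.3951 N (compression)
  Rx@0 = -897.9500 N
  Ry@0 = -121.6387 N
  Ry@2 = +547.4587 N

736.140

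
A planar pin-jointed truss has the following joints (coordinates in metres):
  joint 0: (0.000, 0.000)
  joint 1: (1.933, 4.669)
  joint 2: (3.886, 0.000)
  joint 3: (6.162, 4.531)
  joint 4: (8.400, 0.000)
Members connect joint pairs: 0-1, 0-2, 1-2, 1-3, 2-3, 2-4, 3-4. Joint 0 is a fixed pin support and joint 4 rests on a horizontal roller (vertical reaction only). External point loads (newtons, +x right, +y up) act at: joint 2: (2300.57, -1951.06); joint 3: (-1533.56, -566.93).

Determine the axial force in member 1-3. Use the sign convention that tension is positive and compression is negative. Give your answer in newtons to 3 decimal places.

-1711.087

N=5 nodes, M=7 members, R=3 reactions → 2N=10, M+R=10
member 0 (0-1): L=5.0533, (cx,cy)=(0.3825,0.9239)
member 1 (0-2): L=3.8860, (cx,cy)=(1.0000,0.0000)
member 2 (1-2): L=5.0610, (cx,cy)=(0.3859,-0.9225)
member 3 (1-3): L=4.2313, (cx,cy)=(0.9995,-0.0326)
member 4 (2-3): L=5.0705, (cx,cy)=(0.4489,0.8936)
member 5 (2-4): L=4.5140, (cx,cy)=(1.0000,0.0000)
member 6 (3-4): L=5.0536, (cx,cy)=(0.4429,-0.8966)
solve A·x = −loads:
  F[0-1] = -2193.5442 N (compression)
  F[0-2] = +1606.0862 N (tension)
  F[1-2] = +2257.3714 N (tension)
  F[1-3] = -1711.0875 N (compression)
  F[2-3] = -147.1184 N (compression)
  F[2-4] = +242.6541 N (tension)
  F[3-4] = -547.9314 N (compression)
  Rx@0 = -767.0100 N
  Ry@0 = +2026.7184 N
  Ry@4 = +491.2716 N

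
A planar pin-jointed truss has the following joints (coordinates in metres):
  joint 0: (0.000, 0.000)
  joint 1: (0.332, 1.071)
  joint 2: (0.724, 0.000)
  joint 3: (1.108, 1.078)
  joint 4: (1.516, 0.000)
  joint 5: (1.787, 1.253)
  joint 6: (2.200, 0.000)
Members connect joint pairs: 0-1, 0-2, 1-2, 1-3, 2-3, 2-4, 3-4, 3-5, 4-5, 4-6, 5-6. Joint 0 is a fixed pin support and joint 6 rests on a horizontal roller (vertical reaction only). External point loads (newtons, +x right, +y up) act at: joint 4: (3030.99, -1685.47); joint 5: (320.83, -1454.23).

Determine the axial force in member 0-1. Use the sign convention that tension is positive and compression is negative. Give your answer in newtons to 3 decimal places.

N=7 nodes, M=11 members, R=3 reactions → 2N=14, M+R=14
member 0 (0-1): L=1.1213, (cx,cy)=(0.2961,0.9552)
member 1 (0-2): L=0.7240, (cx,cy)=(1.0000,0.0000)
member 2 (1-2): L=1.1405, (cx,cy)=(0.3437,-0.9391)
member 3 (1-3): L=0.7760, (cx,cy)=(1.0000,0.0090)
member 4 (2-3): L=1.1444, (cx,cy)=(0.3356,0.9420)
member 5 (2-4): L=0.7920, (cx,cy)=(1.0000,0.0000)
member 6 (3-4): L=1.1526, (cx,cy)=(0.3540,-0.9353)
member 7 (3-5): L=0.7012, (cx,cy)=(0.9684,0.2496)
member 8 (4-5): L=1.2820, (cx,cy)=(0.2114,0.9774)
member 9 (4-6): L=0.6840, (cx,cy)=(1.0000,0.0000)
member 10 (5-6): L=1.3193, (cx,cy)=(0.3130,-0.9497)
solve A·x = −loads:
  F[0-1] = -643.1377 N (compression)
  F[0-2] = +3542.2471 N (tension)
  F[1-2] = +650.1781 N (tension)
  F[1-3] = -413.9189 N (compression)
  F[2-3] = -648.1462 N (compression)
  F[2-4] = +3983.2148 N (tension)
  F[3-4] = +439.9172 N (tension)
  F[3-5] = -812.8362 N (compression)
  F[4-5] = +1303.4927 N (tension)
  F[4-6] = +832.3946 N (tension)
  F[5-6] = -2659.0467 N (compression)
  Rx@0 = -3351.8200 N
  Ry@0 = +614.2993 N
  Ry@6 = +2525.4007 N

-643.138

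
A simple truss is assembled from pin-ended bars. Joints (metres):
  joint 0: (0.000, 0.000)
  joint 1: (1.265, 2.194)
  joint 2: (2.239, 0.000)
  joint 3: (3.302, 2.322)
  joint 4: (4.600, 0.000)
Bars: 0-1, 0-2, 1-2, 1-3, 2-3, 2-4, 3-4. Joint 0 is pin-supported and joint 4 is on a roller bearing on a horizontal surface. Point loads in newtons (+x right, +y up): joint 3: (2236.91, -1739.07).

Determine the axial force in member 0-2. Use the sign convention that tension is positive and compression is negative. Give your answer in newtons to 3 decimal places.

N=5 nodes, M=7 members, R=3 reactions → 2N=10, M+R=10
member 0 (0-1): L=2.5326, (cx,cy)=(0.4995,0.8663)
member 1 (0-2): L=2.2390, (cx,cy)=(1.0000,0.0000)
member 2 (1-2): L=2.4005, (cx,cy)=(0.4058,-0.9140)
member 3 (1-3): L=2.0410, (cx,cy)=(0.9980,0.0627)
member 4 (2-3): L=2.5538, (cx,cy)=(0.4163,0.9093)
member 5 (2-4): L=2.3610, (cx,cy)=(1.0000,0.0000)
member 6 (3-4): L=2.6602, (cx,cy)=(0.4879,-0.8729)
solve A·x = −loads:
  F[0-1] = +736.9509 N (tension)
  F[0-2] = +1868.8071 N (tension)
  F[1-2] = -654.9396 N (compression)
  F[1-3] = +635.0961 N (tension)
  F[2-3] = +658.3489 N (tension)
  F[2-4] = +1329.0263 N (tension)
  F[3-4] = -2723.7532 N (compression)
  Rx@0 = -2236.9100 N
  Ry@0 = -638.4331 N
  Ry@4 = +2377.5031 N

1868.807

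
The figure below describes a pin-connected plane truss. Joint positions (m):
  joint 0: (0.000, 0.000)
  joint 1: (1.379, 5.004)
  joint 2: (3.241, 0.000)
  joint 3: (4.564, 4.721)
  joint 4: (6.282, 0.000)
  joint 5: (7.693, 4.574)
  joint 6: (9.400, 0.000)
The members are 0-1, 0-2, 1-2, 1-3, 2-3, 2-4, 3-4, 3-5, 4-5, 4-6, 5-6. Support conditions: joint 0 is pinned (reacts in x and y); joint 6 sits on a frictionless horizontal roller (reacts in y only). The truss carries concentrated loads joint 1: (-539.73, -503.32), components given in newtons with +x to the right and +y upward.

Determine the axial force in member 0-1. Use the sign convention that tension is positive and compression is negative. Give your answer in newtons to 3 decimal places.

-743.522

N=7 nodes, M=11 members, R=3 reactions → 2N=14, M+R=14
member 0 (0-1): L=5.1905, (cx,cy)=(0.2657,0.9641)
member 1 (0-2): L=3.2410, (cx,cy)=(1.0000,0.0000)
member 2 (1-2): L=5.3392, (cx,cy)=(0.3487,-0.9372)
member 3 (1-3): L=3.1975, (cx,cy)=(0.9961,-0.0885)
member 4 (2-3): L=4.9029, (cx,cy)=(0.2698,0.9629)
member 5 (2-4): L=3.0410, (cx,cy)=(1.0000,0.0000)
member 6 (3-4): L=5.0239, (cx,cy)=(0.3420,-0.9397)
member 7 (3-5): L=3.1325, (cx,cy)=(0.9989,-0.0469)
member 8 (4-5): L=4.7867, (cx,cy)=(0.2948,0.9556)
member 9 (4-6): L=3.1180, (cx,cy)=(1.0000,0.0000)
member 10 (5-6): L=4.8821, (cx,cy)=(0.3496,-0.9369)
solve A·x = −loads:
  F[0-1] = -743.5224 N (compression)
  F[0-2] = -342.1940 N (compression)
  F[1-2] = +202.0197 N (tension)
  F[1-3] = +272.8120 N (tension)
  F[2-3] = -196.6307 N (compression)
  F[2-4] = -218.6822 N (compression)
  F[3-4] = +220.0066 N (tension)
  F[3-5] = +143.6055 N (tension)
  F[4-5] = -216.3563 N (compression)
  F[4-6] = -79.6707 N (compression)
  F[5-6] = +227.8639 N (tension)
  Rx@0 = +539.7300 N
  Ry@0 = +716.8020 N
  Ry@6 = -213.4820 N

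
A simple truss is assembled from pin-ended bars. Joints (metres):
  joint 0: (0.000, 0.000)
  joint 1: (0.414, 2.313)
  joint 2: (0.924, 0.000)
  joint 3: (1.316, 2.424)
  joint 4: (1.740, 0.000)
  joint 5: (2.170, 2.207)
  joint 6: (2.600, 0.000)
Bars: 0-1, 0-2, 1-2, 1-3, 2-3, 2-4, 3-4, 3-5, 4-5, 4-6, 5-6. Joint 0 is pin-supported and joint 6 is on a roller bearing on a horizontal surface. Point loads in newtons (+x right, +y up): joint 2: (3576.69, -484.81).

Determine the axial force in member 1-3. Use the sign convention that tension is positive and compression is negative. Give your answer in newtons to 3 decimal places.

N=7 nodes, M=11 members, R=3 reactions → 2N=14, M+R=14
member 0 (0-1): L=2.3498, (cx,cy)=(0.1762,0.9844)
member 1 (0-2): L=0.9240, (cx,cy)=(1.0000,0.0000)
member 2 (1-2): L=2.3686, (cx,cy)=(0.2153,-0.9765)
member 3 (1-3): L=0.9088, (cx,cy)=(0.9925,0.1221)
member 4 (2-3): L=2.4555, (cx,cy)=(0.1596,0.9872)
member 5 (2-4): L=0.8160, (cx,cy)=(1.0000,0.0000)
member 6 (3-4): L=2.4608, (cx,cy)=(0.1723,-0.9850)
member 7 (3-5): L=0.8811, (cx,cy)=(0.9692,-0.2463)
member 8 (4-5): L=2.2485, (cx,cy)=(0.1912,0.9815)
member 9 (4-6): L=0.8600, (cx,cy)=(1.0000,0.0000)
member 10 (5-6): L=2.2485, (cx,cy)=(0.1912,-0.9815)
solve A·x = −loads:
  F[0-1] = -317.4825 N (compression)
  F[0-2] = +3632.6267 N (tension)
  F[1-2] = +304.7059 N (tension)
  F[1-3] = -122.4631 N (compression)
  F[2-3] = +189.6842 N (tension)
  F[2-4] = +91.2647 N (tension)
  F[3-4] = -158.4083 N (compression)
  F[3-5] = -66.0035 N (compression)
  F[4-5] = +158.9733 N (tension)
  F[4-6] = +33.5688 N (tension)
  F[5-6] = -175.5337 N (compression)
  Rx@0 = -3576.6900 N
  Ry@0 = +312.5160 N
  Ry@6 = +172.2940 N

-122.463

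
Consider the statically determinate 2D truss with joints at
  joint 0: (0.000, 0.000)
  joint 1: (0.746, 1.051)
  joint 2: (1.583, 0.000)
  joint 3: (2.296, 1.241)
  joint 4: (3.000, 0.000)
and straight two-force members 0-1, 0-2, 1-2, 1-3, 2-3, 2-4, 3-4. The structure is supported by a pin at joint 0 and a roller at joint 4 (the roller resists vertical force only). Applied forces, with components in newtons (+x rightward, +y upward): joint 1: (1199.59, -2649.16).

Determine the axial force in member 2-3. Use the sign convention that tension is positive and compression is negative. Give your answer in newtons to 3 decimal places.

N=5 nodes, M=7 members, R=3 reactions → 2N=10, M+R=10
member 0 (0-1): L=1.2888, (cx,cy)=(0.5788,0.8155)
member 1 (0-2): L=1.5830, (cx,cy)=(1.0000,0.0000)
member 2 (1-2): L=1.3436, (cx,cy)=(0.6230,-0.7822)
member 3 (1-3): L=1.5616, (cx,cy)=(0.9926,0.1217)
member 4 (2-3): L=1.4312, (cx,cy)=(0.4982,0.8671)
member 5 (2-4): L=1.4170, (cx,cy)=(1.0000,0.0000)
member 6 (3-4): L=1.4268, (cx,cy)=(0.4934,-0.8698)
solve A·x = −loads:
  F[0-1] = -1925.4728 N (compression)
  F[0-2] = +2314.0798 N (tension)
  F[1-2] = -1587.0707 N (compression)
  F[1-3] = -1335.3046 N (compression)
  F[2-3] = +1431.7950 N (tension)
  F[2-4] = +612.1079 N (tension)
  F[3-4] = -1240.5433 N (compression)
  Rx@0 = -1199.5900 N
  Ry@0 = +1570.1458 N
  Ry@4 = +1079.0142 N

1431.795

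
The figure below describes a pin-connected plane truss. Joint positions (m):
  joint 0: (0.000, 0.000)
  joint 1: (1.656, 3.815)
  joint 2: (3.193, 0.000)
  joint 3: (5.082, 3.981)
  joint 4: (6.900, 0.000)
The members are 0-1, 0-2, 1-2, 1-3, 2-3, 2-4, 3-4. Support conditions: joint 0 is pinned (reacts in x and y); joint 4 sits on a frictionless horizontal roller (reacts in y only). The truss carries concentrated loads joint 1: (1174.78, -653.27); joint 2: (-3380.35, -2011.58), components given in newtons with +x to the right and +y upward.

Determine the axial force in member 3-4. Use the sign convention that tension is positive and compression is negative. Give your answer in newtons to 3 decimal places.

N=5 nodes, M=7 members, R=3 reactions → 2N=10, M+R=10
member 0 (0-1): L=4.1589, (cx,cy)=(0.3982,0.9173)
member 1 (0-2): L=3.1930, (cx,cy)=(1.0000,0.0000)
member 2 (1-2): L=4.1130, (cx,cy)=(0.3737,-0.9276)
member 3 (1-3): L=3.4300, (cx,cy)=(0.9988,0.0484)
member 4 (2-3): L=4.4064, (cx,cy)=(0.4287,0.9035)
member 5 (2-4): L=3.7070, (cx,cy)=(1.0000,0.0000)
member 6 (3-4): L=4.3765, (cx,cy)=(0.4154,-0.9096)
solve A·x = −loads:
  F[0-1] = -1011.2920 N (compression)
  F[0-2] = -1802.8928 N (compression)
  F[1-2] = +209.3384 N (tension)
  F[1-3] = -1657.6283 N (compression)
  F[2-3] = +2011.6283 N (tension)
  F[2-4] = +793.3188 N (tension)
  F[3-4] = -1909.7555 N (compression)
  Rx@0 = +2205.5700 N
  Ry@0 = +927.6651 N
  Ry@4 = +1737.1849 N

-1909.755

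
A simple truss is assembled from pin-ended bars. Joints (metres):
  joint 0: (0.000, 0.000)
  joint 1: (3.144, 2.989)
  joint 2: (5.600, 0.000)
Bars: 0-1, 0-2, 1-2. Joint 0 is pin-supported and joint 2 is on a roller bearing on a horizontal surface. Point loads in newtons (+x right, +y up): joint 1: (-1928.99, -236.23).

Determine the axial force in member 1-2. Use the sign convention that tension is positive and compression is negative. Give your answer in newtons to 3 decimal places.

1160.932

N=3 nodes, M=3 members, R=3 reactions → 2N=6, M+R=6
member 0 (0-1): L=4.3381, (cx,cy)=(0.7247,0.6890)
member 1 (0-2): L=5.6000, (cx,cy)=(1.0000,0.0000)
member 2 (1-2): L=3.8686, (cx,cy)=(0.6349,-0.7726)
solve A·x = −loads:
  F[0-1] = -1644.6674 N (compression)
  F[0-2] = -737.0236 N (compression)
  F[1-2] = +1160.9319 N (tension)
  Rx@0 = +1928.9900 N
  Ry@0 = +1133.2021 N
  Ry@2 = -896.9721 N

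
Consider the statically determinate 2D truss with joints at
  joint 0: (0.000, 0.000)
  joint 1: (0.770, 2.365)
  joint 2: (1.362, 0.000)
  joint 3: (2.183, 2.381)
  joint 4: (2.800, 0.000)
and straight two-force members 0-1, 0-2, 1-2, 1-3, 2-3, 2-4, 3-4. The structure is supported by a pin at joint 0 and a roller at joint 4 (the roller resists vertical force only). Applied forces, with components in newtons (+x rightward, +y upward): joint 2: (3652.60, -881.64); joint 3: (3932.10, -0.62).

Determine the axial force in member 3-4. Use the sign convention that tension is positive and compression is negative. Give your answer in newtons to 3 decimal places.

-3897.650

N=5 nodes, M=7 members, R=3 reactions → 2N=10, M+R=10
member 0 (0-1): L=2.4872, (cx,cy)=(0.3096,0.9509)
member 1 (0-2): L=1.3620, (cx,cy)=(1.0000,0.0000)
member 2 (1-2): L=2.4380, (cx,cy)=(0.2428,-0.9701)
member 3 (1-3): L=1.4131, (cx,cy)=(0.9999,0.0113)
member 4 (2-3): L=2.5186, (cx,cy)=(0.3260,0.9454)
member 5 (2-4): L=1.4380, (cx,cy)=(1.0000,0.0000)
member 6 (3-4): L=2.4596, (cx,cy)=(0.2508,-0.9680)
solve A·x = −loads:
  F[0-1] = +3040.1246 N (tension)
  F[0-2] = +6643.5199 N (tension)
  F[1-2] = -2960.5797 N (compression)
  F[1-3] = +1660.1898 N (tension)
  F[2-3] = +3970.4890 N (tension)
  F[2-4] = +977.7228 N (tension)
  F[3-4] = -3897.6505 N (compression)
  Rx@0 = -7584.7000 N
  Ry@0 = -2890.7676 N
  Ry@4 = +3773.0276 N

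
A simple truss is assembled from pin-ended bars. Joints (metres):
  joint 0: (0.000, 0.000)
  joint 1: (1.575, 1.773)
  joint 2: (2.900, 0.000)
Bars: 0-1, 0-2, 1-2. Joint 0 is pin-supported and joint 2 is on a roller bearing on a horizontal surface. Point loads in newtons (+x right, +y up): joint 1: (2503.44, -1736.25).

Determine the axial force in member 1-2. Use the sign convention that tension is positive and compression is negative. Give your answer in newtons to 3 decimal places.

N=3 nodes, M=3 members, R=3 reactions → 2N=6, M+R=6
member 0 (0-1): L=2.3715, (cx,cy)=(0.6641,0.7476)
member 1 (0-2): L=2.9000, (cx,cy)=(1.0000,0.0000)
member 2 (1-2): L=2.2134, (cx,cy)=(0.5986,-0.8010)
solve A·x = −loads:
  F[0-1] = +986.1509 N (tension)
  F[0-2] = +1848.5094 N (tension)
  F[1-2] = -3087.9220 N (compression)
  Rx@0 = -2503.4400 N
  Ry@0 = -737.2648 N
  Ry@2 = +2473.5148 N

-3087.922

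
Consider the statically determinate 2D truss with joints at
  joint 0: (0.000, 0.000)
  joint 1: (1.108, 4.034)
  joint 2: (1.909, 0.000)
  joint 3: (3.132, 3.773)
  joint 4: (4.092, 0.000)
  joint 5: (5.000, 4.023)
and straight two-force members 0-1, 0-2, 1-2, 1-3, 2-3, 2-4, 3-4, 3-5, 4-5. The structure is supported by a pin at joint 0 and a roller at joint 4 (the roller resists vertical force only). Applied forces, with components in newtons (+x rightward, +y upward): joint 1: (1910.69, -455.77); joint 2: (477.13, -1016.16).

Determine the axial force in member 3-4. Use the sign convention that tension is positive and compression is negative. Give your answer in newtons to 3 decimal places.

N=6 nodes, M=9 members, R=3 reactions → 2N=12, M+R=12
member 0 (0-1): L=4.1834, (cx,cy)=(0.2649,0.9643)
member 1 (0-2): L=1.9090, (cx,cy)=(1.0000,0.0000)
member 2 (1-2): L=4.1128, (cx,cy)=(0.1948,-0.9809)
member 3 (1-3): L=2.0408, (cx,cy)=(0.9918,-0.1279)
member 4 (2-3): L=3.9663, (cx,cy)=(0.3084,0.9513)
member 5 (2-4): L=2.1830, (cx,cy)=(1.0000,0.0000)
member 6 (3-4): L=3.8932, (cx,cy)=(0.2466,-0.9691)
member 7 (3-5): L=1.8847, (cx,cy)=(0.9912,0.1327)
member 8 (4-5): L=4.1242, (cx,cy)=(0.2202,0.9755)
solve A·x = −loads:
  F[0-1] = +1046.5202 N (tension)
  F[0-2] = +2110.6424 N (tension)
  F[1-2] = -1312.3613 N (compression)
  F[1-3] = -1389.3262 N (compression)
  F[2-3] = +2421.3778 N (tension)
  F[2-4] = +631.2838 N (tension)
  F[3-4] = -2560.1291 N (compression)
  F[3-5] = -0.0000 N (compression)
  F[4-5] = +0.0000 N (tension)
  Rx@0 = -2387.8200 N
  Ry@0 = -1009.1467 N
  Ry@4 = +2481.0767 N

-2560.129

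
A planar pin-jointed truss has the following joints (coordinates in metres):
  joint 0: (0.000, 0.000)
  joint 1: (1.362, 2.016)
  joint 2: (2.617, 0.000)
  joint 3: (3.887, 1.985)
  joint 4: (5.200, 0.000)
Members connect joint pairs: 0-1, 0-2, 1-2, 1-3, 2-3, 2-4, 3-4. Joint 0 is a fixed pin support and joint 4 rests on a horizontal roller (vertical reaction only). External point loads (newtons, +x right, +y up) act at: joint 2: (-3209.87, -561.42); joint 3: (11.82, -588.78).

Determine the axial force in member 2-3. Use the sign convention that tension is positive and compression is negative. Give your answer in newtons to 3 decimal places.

156.226

N=5 nodes, M=7 members, R=3 reactions → 2N=10, M+R=10
member 0 (0-1): L=2.4330, (cx,cy)=(0.5598,0.8286)
member 1 (0-2): L=2.6170, (cx,cy)=(1.0000,0.0000)
member 2 (1-2): L=2.3747, (cx,cy)=(0.5285,-0.8489)
member 3 (1-3): L=2.5252, (cx,cy)=(0.9999,-0.0123)
member 4 (2-3): L=2.3565, (cx,cy)=(0.5389,0.8423)
member 5 (2-4): L=2.5830, (cx,cy)=(1.0000,0.0000)
member 6 (3-4): L=2.3800, (cx,cy)=(0.5517,-0.8340)
solve A·x = −loads:
  F[0-1] = -510.5230 N (compression)
  F[0-2] = -2912.2533 N (compression)
  F[1-2] = +506.3040 N (tension)
  F[1-3] = -553.4120 N (compression)
  F[2-3] = +156.2259 N (tension)
  F[2-4] = +480.9949 N (tension)
  F[3-4] = -871.8561 N (compression)
  Rx@0 = +3198.0500 N
  Ry@0 = +423.0295 N
  Ry@4 = +727.1705 N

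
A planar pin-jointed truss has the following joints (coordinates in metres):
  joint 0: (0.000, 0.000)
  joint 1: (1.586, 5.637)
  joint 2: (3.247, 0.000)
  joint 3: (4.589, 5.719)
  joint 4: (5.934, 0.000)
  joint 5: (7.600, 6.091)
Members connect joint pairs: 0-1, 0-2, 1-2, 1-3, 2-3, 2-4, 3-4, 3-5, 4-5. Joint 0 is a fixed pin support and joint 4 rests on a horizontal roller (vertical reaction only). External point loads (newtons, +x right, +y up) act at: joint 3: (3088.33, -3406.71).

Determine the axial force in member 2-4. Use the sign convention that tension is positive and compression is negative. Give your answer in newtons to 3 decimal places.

1319.596

N=6 nodes, M=9 members, R=3 reactions → 2N=12, M+R=12
member 0 (0-1): L=5.8559, (cx,cy)=(0.2708,0.9626)
member 1 (0-2): L=3.2470, (cx,cy)=(1.0000,0.0000)
member 2 (1-2): L=5.8766, (cx,cy)=(0.2826,-0.9592)
member 3 (1-3): L=3.0041, (cx,cy)=(0.9996,0.0273)
member 4 (2-3): L=5.8743, (cx,cy)=(0.2285,0.9736)
member 5 (2-4): L=2.6870, (cx,cy)=(1.0000,0.0000)
member 6 (3-4): L=5.8750, (cx,cy)=(0.2289,-0.9734)
member 7 (3-5): L=3.0339, (cx,cy)=(0.9925,0.1226)
member 8 (4-5): L=6.3147, (cx,cy)=(0.2638,0.9646)
solve A·x = −loads:
  F[0-1] = +2289.8538 N (tension)
  F[0-2] = +2468.1471 N (tension)
  F[1-2] = -2262.1147 N (compression)
  F[1-3] = +1260.0286 N (tension)
  F[2-3] = +2228.8159 N (tension)
  F[2-4] = +1319.5956 N (tension)
  F[3-4] = -5764.0630 N (compression)
  F[3-5] = -0.0000 N (compression)
  F[4-5] = +0.0000 N (tension)
  Rx@0 = -3088.3300 N
  Ry@0 = -2204.2693 N
  Ry@4 = +5610.9793 N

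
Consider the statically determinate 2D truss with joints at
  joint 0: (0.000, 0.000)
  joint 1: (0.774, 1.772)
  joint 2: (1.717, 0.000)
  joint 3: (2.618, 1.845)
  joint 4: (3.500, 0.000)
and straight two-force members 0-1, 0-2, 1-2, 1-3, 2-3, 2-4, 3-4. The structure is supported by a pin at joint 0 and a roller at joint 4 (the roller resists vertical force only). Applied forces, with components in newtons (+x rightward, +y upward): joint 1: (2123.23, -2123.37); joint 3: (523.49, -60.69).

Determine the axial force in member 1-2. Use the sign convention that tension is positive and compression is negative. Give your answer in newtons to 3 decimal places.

-2102.054

N=5 nodes, M=7 members, R=3 reactions → 2N=10, M+R=10
member 0 (0-1): L=1.9337, (cx,cy)=(0.4003,0.9164)
member 1 (0-2): L=1.7170, (cx,cy)=(1.0000,0.0000)
member 2 (1-2): L=2.0073, (cx,cy)=(0.4698,-0.8828)
member 3 (1-3): L=1.8454, (cx,cy)=(0.9992,0.0396)
member 4 (2-3): L=2.0532, (cx,cy)=(0.4388,0.8986)
member 5 (2-4): L=1.7830, (cx,cy)=(1.0000,0.0000)
member 6 (3-4): L=2.0450, (cx,cy)=(0.4313,-0.9022)
solve A·x = −loads:
  F[0-1] = -347.2093 N (compression)
  F[0-2] = +2785.6996 N (tension)
  F[1-2] = -2102.0542 N (compression)
  F[1-3] = -1275.6914 N (compression)
  F[2-3] = +2065.1016 N (tension)
  F[2-4] = +891.9813 N (tension)
  F[3-4] = -2068.1238 N (compression)
  Rx@0 = -2646.7200 N
  Ry@0 = +318.1807 N
  Ry@4 = +1865.8793 N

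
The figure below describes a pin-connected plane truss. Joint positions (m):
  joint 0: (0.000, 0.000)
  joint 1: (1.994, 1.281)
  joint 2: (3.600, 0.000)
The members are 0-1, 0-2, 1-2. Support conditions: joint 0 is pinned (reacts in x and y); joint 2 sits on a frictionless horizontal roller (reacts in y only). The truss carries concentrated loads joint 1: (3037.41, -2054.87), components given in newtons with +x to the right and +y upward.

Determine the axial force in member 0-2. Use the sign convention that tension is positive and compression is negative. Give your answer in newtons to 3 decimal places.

N=3 nodes, M=3 members, R=3 reactions → 2N=6, M+R=6
member 0 (0-1): L=2.3700, (cx,cy)=(0.8413,0.5405)
member 1 (0-2): L=3.6000, (cx,cy)=(1.0000,0.0000)
member 2 (1-2): L=2.0543, (cx,cy)=(0.7818,-0.6236)
solve A·x = −loads:
  F[0-1] = +303.6279 N (tension)
  F[0-2] = +2781.9548 N (tension)
  F[1-2] = -3558.5321 N (compression)
  Rx@0 = -3037.4100 N
  Ry@0 = -164.1114 N
  Ry@2 = +2218.9814 N

2781.955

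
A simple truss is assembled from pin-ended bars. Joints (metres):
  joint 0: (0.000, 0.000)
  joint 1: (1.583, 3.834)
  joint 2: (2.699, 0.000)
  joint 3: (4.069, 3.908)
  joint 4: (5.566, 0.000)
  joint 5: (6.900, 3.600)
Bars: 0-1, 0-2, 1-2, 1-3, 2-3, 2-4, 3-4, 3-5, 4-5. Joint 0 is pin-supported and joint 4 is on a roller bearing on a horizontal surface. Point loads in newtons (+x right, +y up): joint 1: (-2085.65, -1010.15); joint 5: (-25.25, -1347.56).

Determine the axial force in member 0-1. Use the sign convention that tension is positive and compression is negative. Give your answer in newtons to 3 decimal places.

N=6 nodes, M=9 members, R=3 reactions → 2N=12, M+R=12
member 0 (0-1): L=4.1479, (cx,cy)=(0.3816,0.9243)
member 1 (0-2): L=2.6990, (cx,cy)=(1.0000,0.0000)
member 2 (1-2): L=3.9931, (cx,cy)=(0.2795,-0.9602)
member 3 (1-3): L=2.4871, (cx,cy)=(0.9996,0.0298)
member 4 (2-3): L=4.1412, (cx,cy)=(0.3308,0.9437)
member 5 (2-4): L=2.8670, (cx,cy)=(1.0000,0.0000)
member 6 (3-4): L=4.1849, (cx,cy)=(0.3577,-0.9338)
member 7 (3-5): L=2.8477, (cx,cy)=(0.9941,-0.1082)
member 8 (4-5): L=3.8392, (cx,cy)=(0.3475,0.9377)
solve A·x = −loads:
  F[0-1] = -2004.5892 N (compression)
  F[0-2] = -1345.8790 N (compression)
  F[1-2] = +910.7443 N (tension)
  F[1-3] = +1066.5658 N (tension)
  F[2-3] = -926.6283 N (compression)
  F[2-4] = -784.7930 N (compression)
  F[3-4] = +849.3371 N (tension)
  F[3-5] = +458.4126 N (tension)
  F[4-5] = -1384.2275 N (compression)
  Rx@0 = +2110.9000 N
  Ry@0 = +1852.8682 N
  Ry@4 = +504.8418 N

-2004.589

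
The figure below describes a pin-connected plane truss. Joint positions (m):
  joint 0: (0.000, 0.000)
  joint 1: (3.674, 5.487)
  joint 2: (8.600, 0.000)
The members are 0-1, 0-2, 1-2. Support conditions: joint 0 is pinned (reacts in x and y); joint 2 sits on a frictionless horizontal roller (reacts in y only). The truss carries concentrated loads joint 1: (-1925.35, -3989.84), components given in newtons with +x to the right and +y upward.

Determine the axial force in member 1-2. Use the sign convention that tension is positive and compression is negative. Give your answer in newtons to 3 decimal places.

-639.785

N=3 nodes, M=3 members, R=3 reactions → 2N=6, M+R=6
member 0 (0-1): L=6.6034, (cx,cy)=(0.5564,0.8309)
member 1 (0-2): L=8.6000, (cx,cy)=(1.0000,0.0000)
member 2 (1-2): L=7.3738, (cx,cy)=(0.6680,-0.7441)
solve A·x = −loads:
  F[0-1] = -4228.7076 N (compression)
  F[0-2] = +427.4036 N (tension)
  F[1-2] = -639.7849 N (compression)
  Rx@0 = +1925.3500 N
  Ry@0 = +3513.7613 N
  Ry@2 = +476.0787 N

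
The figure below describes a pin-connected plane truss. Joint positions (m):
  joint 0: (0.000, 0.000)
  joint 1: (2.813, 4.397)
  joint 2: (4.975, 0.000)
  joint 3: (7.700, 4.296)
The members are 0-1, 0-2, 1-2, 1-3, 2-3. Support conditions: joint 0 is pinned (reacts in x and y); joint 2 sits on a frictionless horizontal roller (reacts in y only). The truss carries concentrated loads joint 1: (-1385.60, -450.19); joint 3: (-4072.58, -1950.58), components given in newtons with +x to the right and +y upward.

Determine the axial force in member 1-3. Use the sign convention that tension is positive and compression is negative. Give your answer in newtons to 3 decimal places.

N=4 nodes, M=5 members, R=3 reactions → 2N=8, M+R=8
member 0 (0-1): L=5.2198, (cx,cy)=(0.5389,0.8424)
member 1 (0-2): L=4.9750, (cx,cy)=(1.0000,0.0000)
member 2 (1-2): L=4.8998, (cx,cy)=(0.4412,-0.8974)
member 3 (1-3): L=4.8880, (cx,cy)=(0.9998,-0.0207)
member 4 (2-3): L=5.0874, (cx,cy)=(0.5356,0.8444)
solve A·x = −loads:
  F[0-1] = -4592.5399 N (compression)
  F[0-2] = -2983.2285 N (compression)
  F[1-2] = +3873.7417 N (tension)
  F[1-3] = -2799.2152 N (compression)
  F[2-3] = -2378.3877 N (compression)
  Rx@0 = +5458.1800 N
  Ry@0 = +3868.5964 N
  Ry@2 = -1467.8264 N

-2799.215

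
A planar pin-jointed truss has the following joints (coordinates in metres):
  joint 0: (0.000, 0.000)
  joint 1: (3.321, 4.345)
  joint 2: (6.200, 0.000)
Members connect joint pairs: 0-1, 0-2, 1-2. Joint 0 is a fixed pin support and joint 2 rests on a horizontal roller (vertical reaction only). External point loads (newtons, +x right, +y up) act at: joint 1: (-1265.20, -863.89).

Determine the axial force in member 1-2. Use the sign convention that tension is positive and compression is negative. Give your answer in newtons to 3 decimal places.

N=3 nodes, M=3 members, R=3 reactions → 2N=6, M+R=6
member 0 (0-1): L=5.4688, (cx,cy)=(0.6073,0.7945)
member 1 (0-2): L=6.2000, (cx,cy)=(1.0000,0.0000)
member 2 (1-2): L=5.2123, (cx,cy)=(0.5524,-0.8336)
solve A·x = −loads:
  F[0-1] = -1620.9021 N (compression)
  F[0-2] = -280.8909 N (compression)
  F[1-2] = +508.5365 N (tension)
  Rx@0 = +1265.2000 N
  Ry@0 = +1287.8118 N
  Ry@2 = -423.9218 N

508.537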